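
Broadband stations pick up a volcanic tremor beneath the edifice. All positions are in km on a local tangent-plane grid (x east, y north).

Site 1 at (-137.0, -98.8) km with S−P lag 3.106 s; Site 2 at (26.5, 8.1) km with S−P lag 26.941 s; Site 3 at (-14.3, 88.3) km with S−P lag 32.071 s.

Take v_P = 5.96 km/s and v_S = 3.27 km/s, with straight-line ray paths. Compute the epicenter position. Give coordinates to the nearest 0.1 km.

Distance from S−P lag: d = Δt · v_P v_S / (v_P − v_S) = Δt · (5.96·3.27)/(5.96−3.27) ≈ 7.2451·Δt.
So d_Site 1 = 22.50, d_Site 2 = 195.19, d_Site 3 = 232.36 km.
Circle about each station: (x + 137.0)² + (y + 98.8)² = 22.50²; (x − 26.5)² + (y − 8.1)² = 195.19²; (x + 14.3)² + (y − 88.3)² = 232.36².
Subtracting the Site 1 equation from the Site 2 and Site 3 equations removes the quadratic terms:
327.0 x + 213.8 y = -65355.47
245.4 x + 374.2 y = -74013.98
Solving the 2×2 system: x ≈ -123.5, y ≈ -116.8 km.
Check against Site 1 (with the unrounded x, y): √((x + 137.0)²+(y + 98.8)²) = 22.51 ≈ 22.50 km. ✓

-123.5 km east, -116.8 km north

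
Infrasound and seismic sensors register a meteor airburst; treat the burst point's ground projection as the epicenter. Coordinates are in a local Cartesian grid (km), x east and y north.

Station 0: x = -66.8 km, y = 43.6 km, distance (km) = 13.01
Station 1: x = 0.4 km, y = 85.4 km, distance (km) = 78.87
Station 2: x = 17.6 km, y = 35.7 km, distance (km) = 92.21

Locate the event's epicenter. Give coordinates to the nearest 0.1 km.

Circle about each station: (x + 66.8)² + (y − 43.6)² = 13.01²; (x − 0.4)² + (y − 85.4)² = 78.87²; (x − 17.6)² + (y − 35.7)² = 92.21².
Subtracting pairs of circle equations eliminates x²+y² and gives linear equations (the radical axes):
134.4 x + 83.6 y = -5121.10
168.8 x − 15.8 y = -13112.37
Solving the 2×2 system: x ≈ -72.5, y ≈ 55.3 km.

(-72.5, 55.3)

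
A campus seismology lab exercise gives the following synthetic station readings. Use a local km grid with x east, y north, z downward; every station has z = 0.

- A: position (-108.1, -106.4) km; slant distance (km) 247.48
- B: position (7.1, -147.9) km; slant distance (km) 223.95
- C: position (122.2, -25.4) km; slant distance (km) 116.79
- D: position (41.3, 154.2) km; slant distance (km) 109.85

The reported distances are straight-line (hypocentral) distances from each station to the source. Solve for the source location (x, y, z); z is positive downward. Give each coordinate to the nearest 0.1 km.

Each station gives a sphere (x−x_i)² + (y−y_i)² + z² = d_i² (stations at z=0).
Subtracting the A sphere from B and C: z² cancels, leaving linear equations in x and y:
230.4 x − 83.0 y = 10011.00
460.6 x + 162.0 y = 40177.88
Solving: x ≈ 65.602, y ≈ 61.491 km (keep extra digits for the depth step; rounded: 65.6, 61.5).
Then from the A sphere: z² = 247.48² − (x + 108.1)² − (y + 106.4)² with x = 65.602, y = 61.491, so z ≈ 53.727 ≈ 53.7 km.

x ≈ 65.6 km, y ≈ 61.5 km, depth ≈ 53.7 km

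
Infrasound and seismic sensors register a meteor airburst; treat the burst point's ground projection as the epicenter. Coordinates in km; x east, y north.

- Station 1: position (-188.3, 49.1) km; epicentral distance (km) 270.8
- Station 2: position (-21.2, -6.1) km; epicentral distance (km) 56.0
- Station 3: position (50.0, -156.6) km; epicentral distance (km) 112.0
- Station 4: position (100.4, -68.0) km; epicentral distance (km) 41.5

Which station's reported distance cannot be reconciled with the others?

Solve using three stations at a time. Using Station 1, Station 3, Station 4 (subtract circle equations pairwise → linear system) gives (x, y) ≈ (65.4, -45.6).
Distances from that point to each station vs reported:
  Station 1: calculated 270.8 vs reported 270.8 → residual 0.0 km
  Station 2: calculated 95.2 vs reported 56.0 → residual 39.2 km
  Station 3: calculated 112.0 vs reported 112.0 → residual 0.0 km
  Station 4: calculated 41.5 vs reported 41.5 → residual 0.0 km
Station 1, Station 3, Station 4 are mutually consistent (residuals ≈ 0); Station 2 is off by 39.2 km.

Station 2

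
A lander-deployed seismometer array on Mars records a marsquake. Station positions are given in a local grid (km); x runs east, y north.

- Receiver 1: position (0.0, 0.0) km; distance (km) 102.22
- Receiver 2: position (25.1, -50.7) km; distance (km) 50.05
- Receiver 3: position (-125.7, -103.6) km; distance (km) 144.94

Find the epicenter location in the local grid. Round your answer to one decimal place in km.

Circle about each station: x² + y² = 102.22²; (x − 25.1)² + (y + 50.7)² = 50.05²; (x + 125.7)² + (y + 103.6)² = 144.94².
Subtracting the Receiver 1 equation from the Receiver 2 and Receiver 3 equations removes the quadratic terms:
50.2 x − 101.4 y = 11144.43
-251.4 x − 207.2 y = 15974.77
Solving the 2×2 system: x ≈ 19.2, y ≈ -100.4 km.
Check against Receiver 1 (with the unrounded x, y): √(x²+y²) = 102.22 ≈ 102.22 km. ✓

x ≈ 19.2 km, y ≈ -100.4 km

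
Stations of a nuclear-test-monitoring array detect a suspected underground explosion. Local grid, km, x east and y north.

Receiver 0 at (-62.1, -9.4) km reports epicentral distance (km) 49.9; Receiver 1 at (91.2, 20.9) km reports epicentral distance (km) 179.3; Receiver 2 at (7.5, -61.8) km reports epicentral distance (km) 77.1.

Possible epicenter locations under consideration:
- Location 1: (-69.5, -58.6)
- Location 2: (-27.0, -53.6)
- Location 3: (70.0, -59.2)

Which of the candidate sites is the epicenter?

For each candidate, compare |candidate − station| to the reported distance:
Location 1: residuals Receiver 0 0.1, Receiver 1 0.0, Receiver 2 0.0 → max 0.1 km
Location 2: residuals Receiver 0 6.5, Receiver 1 39.6, Receiver 2 41.6 → max 41.6 km
Location 3: residuals Receiver 0 91.3, Receiver 1 96.4, Receiver 2 14.5 → max 96.4 km
Only Location 1 has all residuals ≈ 0.

Location 1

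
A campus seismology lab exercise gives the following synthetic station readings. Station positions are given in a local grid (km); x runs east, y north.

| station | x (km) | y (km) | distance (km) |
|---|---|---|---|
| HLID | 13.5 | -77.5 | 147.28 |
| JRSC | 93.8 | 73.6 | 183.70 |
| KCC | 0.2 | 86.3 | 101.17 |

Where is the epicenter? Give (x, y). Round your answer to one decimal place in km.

Circle about each station: (x − 13.5)² + (y + 77.5)² = 147.28²; (x − 93.8)² + (y − 73.6)² = 183.70²; (x − 0.2)² + (y − 86.3)² = 101.17².
Subtracting the HLID equation from the JRSC and KCC equations removes the quadratic terms:
160.6 x + 302.2 y = -4027.39
-26.6 x + 327.6 y = 12715.26
Solving the 2×2 system: x ≈ -85.1, y ≈ 31.9 km.
Check against HLID (with the unrounded x, y): √((x − 13.5)²+(y + 77.5)²) = 147.28 ≈ 147.28 km. ✓

(-85.1, 31.9)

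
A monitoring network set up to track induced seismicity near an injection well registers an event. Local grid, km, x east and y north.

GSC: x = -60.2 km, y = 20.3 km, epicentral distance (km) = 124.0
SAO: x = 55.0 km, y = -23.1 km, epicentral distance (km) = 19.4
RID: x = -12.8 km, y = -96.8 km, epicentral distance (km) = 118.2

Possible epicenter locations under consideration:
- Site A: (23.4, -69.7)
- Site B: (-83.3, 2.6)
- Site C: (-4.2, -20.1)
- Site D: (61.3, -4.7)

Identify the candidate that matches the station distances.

For each candidate, compare |candidate − station| to the reported distance:
Site A: residuals GSC 1.2, SAO 36.9, RID 73.0 → max 73.0 km
Site B: residuals GSC 94.9, SAO 121.3, RID 3.7 → max 121.3 km
Site C: residuals GSC 54.9, SAO 39.9, RID 41.0 → max 54.9 km
Site D: residuals GSC 0.0, SAO 0.0, RID 0.0 → max 0.0 km
Only Site D has all residuals ≈ 0.

Site D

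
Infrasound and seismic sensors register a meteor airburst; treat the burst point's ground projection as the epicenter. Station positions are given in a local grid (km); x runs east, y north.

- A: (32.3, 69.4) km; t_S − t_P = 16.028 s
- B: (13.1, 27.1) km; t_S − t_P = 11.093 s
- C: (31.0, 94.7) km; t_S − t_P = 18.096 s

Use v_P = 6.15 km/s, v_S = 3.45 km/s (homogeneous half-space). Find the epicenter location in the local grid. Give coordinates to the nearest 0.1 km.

x ≈ -66.2 km, y ≈ -9.1 km

Distance from S−P lag: d = Δt · v_P v_S / (v_P − v_S) = Δt · (6.15·3.45)/(6.15−3.45) ≈ 7.8583·Δt.
So d_A = 125.95, d_B = 87.17, d_C = 142.20 km.
Circle about each station: (x − 32.3)² + (y − 69.4)² = 125.95²; (x − 13.1)² + (y − 27.1)² = 87.17²; (x − 31.0)² + (y − 94.7)² = 142.20².
Subtracting pairs of circle equations eliminates x²+y² and gives linear equations (the radical axes):
-38.4 x − 84.6 y = 3311.16
-2.6 x + 50.6 y = -288.00
Solving the 2×2 system: x ≈ -66.2, y ≈ -9.1 km.
Check against A (with the unrounded x, y): √((x − 32.3)²+(y − 69.4)²) = 125.95 ≈ 125.95 km. ✓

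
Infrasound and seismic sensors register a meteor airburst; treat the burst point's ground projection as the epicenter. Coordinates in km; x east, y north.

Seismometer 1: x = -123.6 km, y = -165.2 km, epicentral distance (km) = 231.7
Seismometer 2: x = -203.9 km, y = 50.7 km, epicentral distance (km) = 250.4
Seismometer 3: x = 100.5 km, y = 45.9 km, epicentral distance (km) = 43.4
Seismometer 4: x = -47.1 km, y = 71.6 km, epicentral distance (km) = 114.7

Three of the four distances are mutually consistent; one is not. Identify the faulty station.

Seismometer 3

Solve using three stations at a time. Using Seismometer 1, Seismometer 2, Seismometer 4 (subtract circle equations pairwise → linear system) gives (x, y) ≈ (40.9, -2.0).
Distances from that point to each station vs reported:
  Seismometer 1: calculated 231.7 vs reported 231.7 → residual 0.0 km
  Seismometer 2: calculated 250.4 vs reported 250.4 → residual 0.0 km
  Seismometer 3: calculated 76.5 vs reported 43.4 → residual 33.1 km
  Seismometer 4: calculated 114.7 vs reported 114.7 → residual 0.0 km
Seismometer 1, Seismometer 2, Seismometer 4 are mutually consistent (residuals ≈ 0); Seismometer 3 is off by 33.1 km.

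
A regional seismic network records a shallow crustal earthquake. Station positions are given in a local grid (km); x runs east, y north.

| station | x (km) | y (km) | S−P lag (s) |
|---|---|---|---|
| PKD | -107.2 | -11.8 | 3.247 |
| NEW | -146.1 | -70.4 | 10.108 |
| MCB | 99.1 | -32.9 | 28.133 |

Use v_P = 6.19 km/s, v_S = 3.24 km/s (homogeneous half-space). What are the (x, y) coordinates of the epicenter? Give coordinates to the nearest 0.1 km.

x ≈ -92.1 km, y ≈ -27.9 km

Distance from S−P lag: d = Δt · v_P v_S / (v_P − v_S) = Δt · (6.19·3.24)/(6.19−3.24) ≈ 6.7985·Δt.
So d_PKD = 22.07, d_NEW = 68.72, d_MCB = 191.26 km.
Circle about each station: (x + 107.2)² + (y + 11.8)² = 22.07²; (x + 146.1)² + (y + 70.4)² = 68.72²; (x − 99.1)² + (y + 32.9)² = 191.26².
Subtracting the PKD equation from the NEW and MCB equations removes the quadratic terms:
-77.8 x − 117.2 y = 10434.94
412.6 x − 42.2 y = -36821.16
Solving the 2×2 system: x ≈ -92.1, y ≈ -27.9 km.
Check against PKD (with the unrounded x, y): √((x + 107.2)²+(y + 11.8)²) = 22.08 ≈ 22.07 km. ✓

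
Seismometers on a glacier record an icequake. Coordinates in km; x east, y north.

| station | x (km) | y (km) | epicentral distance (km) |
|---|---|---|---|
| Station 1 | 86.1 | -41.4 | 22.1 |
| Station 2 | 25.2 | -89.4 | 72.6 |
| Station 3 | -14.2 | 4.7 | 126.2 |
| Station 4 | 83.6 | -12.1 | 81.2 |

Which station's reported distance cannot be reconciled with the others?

Station 4

Solve using three stations at a time. Using Station 1, Station 2, Station 3 (subtract circle equations pairwise → linear system) gives (x, y) ≈ (92.6, -62.5).
Distances from that point to each station vs reported:
  Station 1: calculated 22.1 vs reported 22.1 → residual 0.0 km
  Station 2: calculated 72.6 vs reported 72.6 → residual 0.0 km
  Station 3: calculated 126.2 vs reported 126.2 → residual 0.0 km
  Station 4: calculated 51.2 vs reported 81.2 → residual 30.0 km
Station 1, Station 2, Station 3 are mutually consistent (residuals ≈ 0); Station 4 is off by 30.0 km.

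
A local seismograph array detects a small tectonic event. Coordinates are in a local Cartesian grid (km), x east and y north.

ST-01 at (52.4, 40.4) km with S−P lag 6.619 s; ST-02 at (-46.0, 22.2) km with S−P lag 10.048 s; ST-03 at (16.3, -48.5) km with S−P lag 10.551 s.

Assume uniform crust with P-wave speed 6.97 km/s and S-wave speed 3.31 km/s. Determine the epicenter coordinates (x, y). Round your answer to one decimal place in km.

Distance from S−P lag: d = Δt · v_P v_S / (v_P − v_S) = Δt · (6.97·3.31)/(6.97−3.31) ≈ 6.3035·Δt.
So d_ST-01 = 41.72, d_ST-02 = 63.34, d_ST-03 = 66.51 km.
Circle about each station: (x − 52.4)² + (y − 40.4)² = 41.72²; (x + 46.0)² + (y − 22.2)² = 63.34²; (x − 16.3)² + (y + 48.5)² = 66.51².
Subtracting the ST-01 equation from the ST-02 and ST-03 equations removes the quadratic terms:
-196.8 x − 36.4 y = -4040.48
-72.2 x − 177.8 y = -4443.00
Solving the 2×2 system: x ≈ 17.2, y ≈ 18.0 km.
Check against ST-01 (with the unrounded x, y): √((x − 52.4)²+(y − 40.4)²) = 41.72 ≈ 41.72 km. ✓

x ≈ 17.2 km, y ≈ 18.0 km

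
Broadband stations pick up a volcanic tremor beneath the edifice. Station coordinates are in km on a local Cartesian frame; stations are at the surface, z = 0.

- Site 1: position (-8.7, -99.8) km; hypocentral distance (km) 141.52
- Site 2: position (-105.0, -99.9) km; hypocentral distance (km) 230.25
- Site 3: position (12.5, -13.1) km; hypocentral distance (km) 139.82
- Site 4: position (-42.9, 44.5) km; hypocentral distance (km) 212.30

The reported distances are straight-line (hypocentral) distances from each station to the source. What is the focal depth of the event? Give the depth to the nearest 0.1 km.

Each station gives a sphere (x−x_i)² + (y−y_i)² + z² = d_i² (stations at z=0).
Subtracting the Site 1 sphere from Site 2 and Site 3: z² cancels, leaving linear equations in x and y:
-192.6 x − 0.2 y = -22017.87
42.4 x + 173.4 y = -9229.59
Solving: x ≈ 114.403, y ≈ -81.201 km (keep extra digits for the depth step; rounded: 114.4, -81.2).
Then from the Site 1 sphere: z² = 141.52² − (x + 8.7)² − (y + 99.8)² with x = 114.403, y = -81.201, so z ≈ 67.288 ≈ 67.3 km.
Check against Site 4 (with the unrounded solution): distance 212.30 ≈ 212.30 km. ✓

depth ≈ 67.3 km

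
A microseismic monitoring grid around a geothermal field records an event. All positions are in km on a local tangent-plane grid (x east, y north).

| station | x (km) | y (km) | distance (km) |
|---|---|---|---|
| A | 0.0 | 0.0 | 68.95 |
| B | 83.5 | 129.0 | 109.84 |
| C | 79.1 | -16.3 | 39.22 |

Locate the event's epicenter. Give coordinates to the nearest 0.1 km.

Circle about each station: x² + y² = 68.95²; (x − 83.5)² + (y − 129.0)² = 109.84²; (x − 79.1)² + (y + 16.3)² = 39.22².
Subtracting pairs of circle equations eliminates x²+y² and gives linear equations (the radical axes):
167.0 x + 258.0 y = 16302.53
158.2 x − 32.6 y = 9738.39
Solving the 2×2 system: x ≈ 65.8, y ≈ 20.6 km.
Check against A (with the unrounded x, y): √(x²+y²) = 68.95 ≈ 68.95 km. ✓

65.8 km east, 20.6 km north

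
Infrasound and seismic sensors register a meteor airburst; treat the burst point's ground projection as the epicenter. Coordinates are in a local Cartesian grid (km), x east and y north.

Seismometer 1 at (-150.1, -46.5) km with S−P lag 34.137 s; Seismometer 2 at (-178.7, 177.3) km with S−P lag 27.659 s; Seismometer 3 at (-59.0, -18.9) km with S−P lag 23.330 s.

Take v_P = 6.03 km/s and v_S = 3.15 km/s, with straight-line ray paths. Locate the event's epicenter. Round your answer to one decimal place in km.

Distance from S−P lag: d = Δt · v_P v_S / (v_P − v_S) = Δt · (6.03·3.15)/(6.03−3.15) ≈ 6.5953·Δt.
So d_Seismometer 1 = 225.14, d_Seismometer 2 = 182.42, d_Seismometer 3 = 153.87 km.
Circle about each station: (x + 150.1)² + (y + 46.5)² = 225.14²; (x + 178.7)² + (y − 177.3)² = 182.42²; (x + 59.0)² + (y + 18.9)² = 153.87².
Subtracting the Seismometer 1 equation from the Seismometer 2 and Seismometer 3 equations removes the quadratic terms:
-57.2 x + 447.6 y = 56087.68
182.2 x + 55.2 y = 6157.99
Solving the 2×2 system: x ≈ -4.0, y ≈ 124.8 km.
Check against Seismometer 1 (with the unrounded x, y): √((x + 150.1)²+(y + 46.5)²) = 225.13 ≈ 225.14 km. ✓

-4.0 km east, 124.8 km north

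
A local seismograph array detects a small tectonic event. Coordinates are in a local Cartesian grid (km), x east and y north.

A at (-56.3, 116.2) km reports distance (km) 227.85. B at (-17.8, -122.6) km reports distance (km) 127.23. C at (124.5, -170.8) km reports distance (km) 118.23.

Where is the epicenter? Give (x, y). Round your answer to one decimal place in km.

Circle about each station: (x + 56.3)² + (y − 116.2)² = 227.85²; (x + 17.8)² + (y + 122.6)² = 127.23²; (x − 124.5)² + (y + 170.8)² = 118.23².
Subtracting pairs of circle equations eliminates x²+y² and gives linear equations (the radical axes):
77.0 x − 477.6 y = 34403.62
361.6 x − 574.0 y = 65938.05
Solving the 2×2 system: x ≈ 91.4, y ≈ -57.3 km.

91.4 km east, -57.3 km north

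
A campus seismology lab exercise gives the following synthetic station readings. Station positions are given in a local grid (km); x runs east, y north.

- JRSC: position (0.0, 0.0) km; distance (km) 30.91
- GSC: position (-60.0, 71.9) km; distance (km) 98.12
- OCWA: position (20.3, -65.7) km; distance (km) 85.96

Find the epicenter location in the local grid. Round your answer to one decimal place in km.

x ≈ 23.4 km, y ≈ 20.2 km

Circle about each station: x² + y² = 30.91²; (x + 60.0)² + (y − 71.9)² = 98.12²; (x − 20.3)² + (y + 65.7)² = 85.96².
Subtracting the JRSC equation from the GSC and OCWA equations removes the quadratic terms:
-120.0 x + 143.8 y = 97.50
40.6 x − 131.4 y = -1705.11
Solving the 2×2 system: x ≈ 23.4, y ≈ 20.2 km.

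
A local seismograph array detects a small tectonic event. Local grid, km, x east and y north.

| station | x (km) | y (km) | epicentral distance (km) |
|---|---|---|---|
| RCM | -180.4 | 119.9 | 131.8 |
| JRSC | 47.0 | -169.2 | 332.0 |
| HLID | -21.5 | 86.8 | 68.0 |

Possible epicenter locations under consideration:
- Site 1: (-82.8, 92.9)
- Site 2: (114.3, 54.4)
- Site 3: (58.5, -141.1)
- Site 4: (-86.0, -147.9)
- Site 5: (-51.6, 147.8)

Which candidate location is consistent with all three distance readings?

For each candidate, compare |candidate − station| to the reported distance:
Site 1: residuals RCM 30.5, JRSC 39.5, HLID 6.4 → max 39.5 km
Site 2: residuals RCM 170.1, JRSC 98.5, HLID 71.6 → max 170.1 km
Site 3: residuals RCM 222.0, JRSC 301.6, HLID 173.5 → max 301.6 km
Site 4: residuals RCM 152.2, JRSC 197.3, HLID 175.4 → max 197.3 km
Site 5: residuals RCM 0.0, JRSC 0.0, HLID 0.0 → max 0.0 km
Only Site 5 has all residuals ≈ 0.

Site 5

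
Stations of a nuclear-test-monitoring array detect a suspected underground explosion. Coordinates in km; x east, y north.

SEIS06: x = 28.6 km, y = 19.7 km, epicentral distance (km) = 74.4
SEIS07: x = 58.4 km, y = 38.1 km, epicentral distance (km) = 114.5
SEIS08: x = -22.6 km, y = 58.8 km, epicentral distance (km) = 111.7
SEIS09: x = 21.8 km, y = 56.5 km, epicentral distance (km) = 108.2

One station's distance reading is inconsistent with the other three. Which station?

Solve using three stations at a time. Using SEIS06, SEIS08, SEIS09 (subtract circle equations pairwise → linear system) gives (x, y) ≈ (2.7, -49.9).
Distances from that point to each station vs reported:
  SEIS06: calculated 74.3 vs reported 74.4 → residual 0.1 km
  SEIS07: calculated 104.2 vs reported 114.5 → residual 10.3 km
  SEIS08: calculated 111.6 vs reported 111.7 → residual 0.1 km
  SEIS09: calculated 108.1 vs reported 108.2 → residual 0.1 km
SEIS06, SEIS08, SEIS09 are mutually consistent (residuals ≈ 0); SEIS07 is off by 10.3 km.

SEIS07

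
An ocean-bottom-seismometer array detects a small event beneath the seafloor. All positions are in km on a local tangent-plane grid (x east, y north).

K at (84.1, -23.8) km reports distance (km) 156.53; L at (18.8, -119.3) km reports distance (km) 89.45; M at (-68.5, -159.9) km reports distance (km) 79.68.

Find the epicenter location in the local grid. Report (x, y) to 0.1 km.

(-61.8, -80.5)

Circle about each station: (x − 84.1)² + (y + 23.8)² = 156.53²; (x − 18.8)² + (y + 119.3)² = 89.45²; (x + 68.5)² + (y + 159.9)² = 79.68².
Subtracting the K equation from the L and M equations removes the quadratic terms:
-130.6 x − 191.0 y = 23447.02
-305.2 x − 272.2 y = 40773.75
Solving the 2×2 system: x ≈ -61.8, y ≈ -80.5 km.
Check against K (with the unrounded x, y): √((x − 84.1)²+(y + 23.8)²) = 156.53 ≈ 156.53 km. ✓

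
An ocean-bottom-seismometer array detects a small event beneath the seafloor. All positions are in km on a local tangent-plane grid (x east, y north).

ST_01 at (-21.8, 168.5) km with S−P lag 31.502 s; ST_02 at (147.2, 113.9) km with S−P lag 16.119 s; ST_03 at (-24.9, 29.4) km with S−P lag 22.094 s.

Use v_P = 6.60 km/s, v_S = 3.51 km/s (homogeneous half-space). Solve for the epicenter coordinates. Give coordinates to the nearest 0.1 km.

x ≈ 136.8 km, y ≈ -6.5 km

Distance from S−P lag: d = Δt · v_P v_S / (v_P − v_S) = Δt · (6.60·3.51)/(6.60−3.51) ≈ 7.4971·Δt.
So d_ST_01 = 236.17, d_ST_02 = 120.85, d_ST_03 = 165.64 km.
Circle about each station: (x + 21.8)² + (y − 168.5)² = 236.17²; (x − 147.2)² + (y − 113.9)² = 120.85²; (x + 24.9)² + (y − 29.4)² = 165.64².
Subtracting pairs of circle equations eliminates x²+y² and gives linear equations (the radical axes):
338.0 x − 109.2 y = 46945.11
-6.2 x − 278.2 y = 956.54
Solving the 2×2 system: x ≈ 136.8, y ≈ -6.5 km.
Check against ST_01 (with the unrounded x, y): √((x + 21.8)²+(y − 168.5)²) = 236.16 ≈ 236.17 km. ✓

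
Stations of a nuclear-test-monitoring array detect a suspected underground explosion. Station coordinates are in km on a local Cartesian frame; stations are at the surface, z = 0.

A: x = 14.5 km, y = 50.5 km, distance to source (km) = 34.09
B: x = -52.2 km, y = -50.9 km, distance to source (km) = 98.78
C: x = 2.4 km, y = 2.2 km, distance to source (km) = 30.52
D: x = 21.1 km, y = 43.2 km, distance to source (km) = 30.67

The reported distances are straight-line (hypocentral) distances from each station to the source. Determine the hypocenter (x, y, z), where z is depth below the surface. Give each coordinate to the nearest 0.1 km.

x ≈ 9.1 km, y ≈ 23.8 km, depth ≈ 20.5 km

Each station gives a sphere (x−x_i)² + (y−y_i)² + z² = d_i² (stations at z=0).
Subtracting the A sphere from B and C: z² cancels, leaving linear equations in x and y:
-133.4 x − 202.8 y = -6040.21
-24.2 x − 96.6 y = -2519.24
Solving: x ≈ 9.097, y ≈ 23.800 km (keep extra digits for the depth step; rounded: 9.1, 23.8).
Then from the A sphere: z² = 34.09² − (x − 14.5)² − (y − 50.5)² with x = 9.097, y = 23.800, so z ≈ 20.495 ≈ 20.5 km.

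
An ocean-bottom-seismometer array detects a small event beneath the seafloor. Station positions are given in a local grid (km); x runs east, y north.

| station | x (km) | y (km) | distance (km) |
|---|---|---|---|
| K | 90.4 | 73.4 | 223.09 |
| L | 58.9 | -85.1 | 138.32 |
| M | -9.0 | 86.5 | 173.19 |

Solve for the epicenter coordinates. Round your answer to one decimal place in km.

Circle about each station: (x − 90.4)² + (y − 73.4)² = 223.09²; (x − 58.9)² + (y + 85.1)² = 138.32²; (x + 9.0)² + (y − 86.5)² = 173.19².
Subtracting the K equation from the L and M equations removes the quadratic terms:
-63.0 x − 317.0 y = 27788.23
-198.8 x + 26.2 y = 13777.90
Solving the 2×2 system: x ≈ -78.8, y ≈ -72.0 km.
Check against K (with the unrounded x, y): √((x − 90.4)²+(y − 73.4)²) = 223.09 ≈ 223.09 km. ✓

x ≈ -78.8 km, y ≈ -72.0 km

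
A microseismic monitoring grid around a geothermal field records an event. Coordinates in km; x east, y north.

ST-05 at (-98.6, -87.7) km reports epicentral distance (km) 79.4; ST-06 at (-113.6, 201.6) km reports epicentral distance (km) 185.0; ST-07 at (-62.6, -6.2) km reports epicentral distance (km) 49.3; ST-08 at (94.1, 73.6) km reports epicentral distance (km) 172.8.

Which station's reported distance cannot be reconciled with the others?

Solve using three stations at a time. Using ST-05, ST-07, ST-08 (subtract circle equations pairwise → linear system) gives (x, y) ≈ (-31.8, -44.7).
Distances from that point to each station vs reported:
  ST-05: calculated 79.4 vs reported 79.4 → residual 0.0 km
  ST-06: calculated 259.5 vs reported 185.0 → residual 74.5 km
  ST-07: calculated 49.3 vs reported 49.3 → residual 0.0 km
  ST-08: calculated 172.8 vs reported 172.8 → residual 0.0 km
ST-05, ST-07, ST-08 are mutually consistent (residuals ≈ 0); ST-06 is off by 74.5 km.

ST-06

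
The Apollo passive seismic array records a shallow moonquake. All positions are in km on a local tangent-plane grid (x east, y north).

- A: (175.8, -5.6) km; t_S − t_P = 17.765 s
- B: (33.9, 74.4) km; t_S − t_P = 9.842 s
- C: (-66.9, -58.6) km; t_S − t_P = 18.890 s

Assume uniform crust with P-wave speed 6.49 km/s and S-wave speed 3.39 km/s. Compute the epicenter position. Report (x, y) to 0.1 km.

x ≈ 50.3 km, y ≈ 6.5 km

Distance from S−P lag: d = Δt · v_P v_S / (v_P − v_S) = Δt · (6.49·3.39)/(6.49−3.39) ≈ 7.0971·Δt.
So d_A = 126.08, d_B = 69.85, d_C = 134.06 km.
Circle about each station: (x − 175.8)² + (y + 5.6)² = 126.08²; (x − 33.9)² + (y − 74.4)² = 69.85²; (x + 66.9)² + (y + 58.6)² = 134.06².
Subtracting pairs of circle equations eliminates x²+y² and gives linear equations (the radical axes):
-283.8 x + 160.0 y = -13235.29
-485.4 x − 106.0 y = -25103.35
Solving the 2×2 system: x ≈ 50.3, y ≈ 6.5 km.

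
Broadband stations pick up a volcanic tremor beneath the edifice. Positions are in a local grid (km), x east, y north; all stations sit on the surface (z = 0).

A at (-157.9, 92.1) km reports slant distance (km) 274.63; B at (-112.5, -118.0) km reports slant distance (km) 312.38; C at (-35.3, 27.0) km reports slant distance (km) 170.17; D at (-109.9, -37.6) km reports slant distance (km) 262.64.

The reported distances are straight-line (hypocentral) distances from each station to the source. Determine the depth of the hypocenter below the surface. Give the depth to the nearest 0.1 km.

Each station gives a sphere (x−x_i)² + (y−y_i)² + z² = d_i² (stations at z=0).
Subtracting the A sphere from B and C: z² cancels, leaving linear equations in x and y:
90.8 x − 420.2 y = -28994.20
245.2 x − 130.2 y = 15024.08
Solving: x ≈ 110.603, y ≈ 92.901 km (keep extra digits for the depth step; rounded: 110.6, 92.9).
Then from the A sphere: z² = 274.63² − (x + 157.9)² − (y − 92.1)² with x = 110.603, y = 92.901, so z ≈ 57.681 ≈ 57.7 km.

depth ≈ 57.7 km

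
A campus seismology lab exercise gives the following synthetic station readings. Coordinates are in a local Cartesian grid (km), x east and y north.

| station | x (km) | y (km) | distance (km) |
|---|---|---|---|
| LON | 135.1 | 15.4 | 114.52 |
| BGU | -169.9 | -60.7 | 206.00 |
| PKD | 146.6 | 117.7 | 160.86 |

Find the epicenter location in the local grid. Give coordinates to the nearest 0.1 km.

Circle about each station: (x − 135.1)² + (y − 15.4)² = 114.52²; (x + 169.9)² + (y + 60.7)² = 206.00²; (x − 146.6)² + (y − 117.7)² = 160.86².
Subtracting the LON equation from the BGU and PKD equations removes the quadratic terms:
-610.0 x − 152.2 y = -15259.84
23.0 x + 204.6 y = 4094.57
Solving the 2×2 system: x ≈ 20.6, y ≈ 17.7 km.
Check against LON (with the unrounded x, y): √((x − 135.1)²+(y − 15.4)²) = 114.52 ≈ 114.52 km. ✓

x ≈ 20.6 km, y ≈ 17.7 km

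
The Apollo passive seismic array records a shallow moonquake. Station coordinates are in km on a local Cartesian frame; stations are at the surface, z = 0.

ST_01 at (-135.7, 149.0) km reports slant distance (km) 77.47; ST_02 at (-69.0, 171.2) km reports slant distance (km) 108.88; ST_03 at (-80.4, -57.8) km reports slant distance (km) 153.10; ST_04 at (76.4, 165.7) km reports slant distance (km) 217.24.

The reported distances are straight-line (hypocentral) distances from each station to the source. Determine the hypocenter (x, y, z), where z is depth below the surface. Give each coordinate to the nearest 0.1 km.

Each station gives a sphere (x−x_i)² + (y−y_i)² + z² = d_i² (stations at z=0).
Subtracting the ST_01 sphere from ST_02 and ST_03: z² cancels, leaving linear equations in x and y:
133.4 x + 44.4 y = -12398.30
110.6 x − 413.6 y = -48248.50
Solving: x ≈ -120.998, y ≈ 84.299 km (keep extra digits for the depth step; rounded: -121.0, 84.3).
Then from the ST_01 sphere: z² = 77.47² − (x + 135.7)² − (y − 149.0)² with x = -120.998, y = 84.299, so z ≈ 39.990 ≈ 40.0 km.
Check against ST_04 (with the unrounded solution): distance 217.24 ≈ 217.24 km. ✓

(-121.0, 84.3, 40.0)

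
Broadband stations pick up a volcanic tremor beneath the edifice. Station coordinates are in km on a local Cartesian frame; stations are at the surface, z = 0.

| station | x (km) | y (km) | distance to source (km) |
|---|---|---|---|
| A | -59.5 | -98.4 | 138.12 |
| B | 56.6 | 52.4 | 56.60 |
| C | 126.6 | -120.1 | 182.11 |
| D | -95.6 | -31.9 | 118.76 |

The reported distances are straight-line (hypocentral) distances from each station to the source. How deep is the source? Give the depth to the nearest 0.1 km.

depth ≈ 8.3 km

Each station gives a sphere (x−x_i)² + (y−y_i)² + z² = d_i² (stations at z=0).
Subtracting the A sphere from B and C: z² cancels, leaving linear equations in x and y:
232.2 x + 301.6 y = 8600.08
372.2 x − 43.4 y = 3141.84
Solving: x ≈ 10.797, y ≈ 20.202 km (keep extra digits for the depth step; rounded: 10.8, 20.2).
Then from the A sphere: z² = 138.12² − (x + 59.5)² − (y + 98.4)² with x = 10.797, y = 20.202, so z ≈ 8.309 ≈ 8.3 km.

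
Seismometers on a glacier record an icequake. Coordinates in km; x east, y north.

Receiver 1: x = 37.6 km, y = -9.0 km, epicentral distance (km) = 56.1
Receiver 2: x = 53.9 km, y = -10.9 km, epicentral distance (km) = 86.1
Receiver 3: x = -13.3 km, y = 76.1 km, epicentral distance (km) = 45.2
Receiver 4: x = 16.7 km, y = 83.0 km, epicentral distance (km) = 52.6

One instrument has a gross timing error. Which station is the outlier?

Solve using three stations at a time. Using Receiver 1, Receiver 3, Receiver 4 (subtract circle equations pairwise → linear system) gives (x, y) ≈ (0.3, 33.0).
Distances from that point to each station vs reported:
  Receiver 1: calculated 56.1 vs reported 56.1 → residual 0.0 km
  Receiver 2: calculated 69.2 vs reported 86.1 → residual 16.9 km
  Receiver 3: calculated 45.2 vs reported 45.2 → residual 0.0 km
  Receiver 4: calculated 52.6 vs reported 52.6 → residual 0.0 km
Receiver 1, Receiver 3, Receiver 4 are mutually consistent (residuals ≈ 0); Receiver 2 is off by 16.9 km.

Receiver 2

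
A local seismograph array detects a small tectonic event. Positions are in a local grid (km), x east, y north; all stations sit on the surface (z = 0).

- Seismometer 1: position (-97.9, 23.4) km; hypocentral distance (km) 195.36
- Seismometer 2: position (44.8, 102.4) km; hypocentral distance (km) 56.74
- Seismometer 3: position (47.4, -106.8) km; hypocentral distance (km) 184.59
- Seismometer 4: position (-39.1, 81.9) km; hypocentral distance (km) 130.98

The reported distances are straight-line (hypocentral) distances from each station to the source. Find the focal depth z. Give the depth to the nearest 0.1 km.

depth ≈ 13.6 km

Each station gives a sphere (x−x_i)² + (y−y_i)² + z² = d_i² (stations at z=0).
Subtracting the Seismometer 1 sphere from Seismometer 2 and Seismometer 3: z² cancels, leaving linear equations in x and y:
285.4 x + 158.0 y = 37306.93
290.6 x − 260.4 y = 7613.09
Solving: x ≈ 90.804, y ≈ 72.099 km (keep extra digits for the depth step; rounded: 90.8, 72.1).
Then from the Seismometer 1 sphere: z² = 195.36² − (x + 97.9)² − (y − 23.4)² with x = 90.804, y = 72.099, so z ≈ 13.592 ≈ 13.6 km.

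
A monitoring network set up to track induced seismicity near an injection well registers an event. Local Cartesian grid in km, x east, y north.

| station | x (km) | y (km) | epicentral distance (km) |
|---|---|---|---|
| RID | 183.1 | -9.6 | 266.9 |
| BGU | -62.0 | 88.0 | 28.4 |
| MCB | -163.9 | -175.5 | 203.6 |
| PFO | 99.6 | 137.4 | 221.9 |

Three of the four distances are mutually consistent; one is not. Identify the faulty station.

Solve using three stations at a time. Using RID, MCB, PFO (subtract circle equations pairwise → linear system) gives (x, y) ≈ (-83.0, 11.3).
Distances from that point to each station vs reported:
  RID: calculated 266.9 vs reported 266.9 → residual 0.0 km
  BGU: calculated 79.5 vs reported 28.4 → residual 51.1 km
  MCB: calculated 203.6 vs reported 203.6 → residual 0.0 km
  PFO: calculated 221.9 vs reported 221.9 → residual 0.0 km
RID, MCB, PFO are mutually consistent (residuals ≈ 0); BGU is off by 51.1 km.

BGU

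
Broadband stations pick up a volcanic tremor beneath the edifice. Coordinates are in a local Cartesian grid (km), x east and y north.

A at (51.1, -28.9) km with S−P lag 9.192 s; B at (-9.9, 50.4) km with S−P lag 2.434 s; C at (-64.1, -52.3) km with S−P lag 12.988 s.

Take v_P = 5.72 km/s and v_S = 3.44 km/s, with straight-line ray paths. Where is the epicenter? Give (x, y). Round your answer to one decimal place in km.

Distance from S−P lag: d = Δt · v_P v_S / (v_P − v_S) = Δt · (5.72·3.44)/(5.72−3.44) ≈ 8.6302·Δt.
So d_A = 79.33, d_B = 21.01, d_C = 112.09 km.
Circle about each station: (x − 51.1)² + (y + 28.9)² = 79.33²; (x + 9.9)² + (y − 50.4)² = 21.01²; (x + 64.1)² + (y + 52.3)² = 112.09².
Subtracting the A equation from the B and C equations removes the quadratic terms:
-122.0 x + 158.6 y = 5043.58
-230.4 x − 46.8 y = -2873.24
Solving the 2×2 system: x ≈ 5.2, y ≈ 35.8 km.
Check against A (with the unrounded x, y): √((x − 51.1)²+(y + 28.9)²) = 79.33 ≈ 79.33 km. ✓

(5.2, 35.8)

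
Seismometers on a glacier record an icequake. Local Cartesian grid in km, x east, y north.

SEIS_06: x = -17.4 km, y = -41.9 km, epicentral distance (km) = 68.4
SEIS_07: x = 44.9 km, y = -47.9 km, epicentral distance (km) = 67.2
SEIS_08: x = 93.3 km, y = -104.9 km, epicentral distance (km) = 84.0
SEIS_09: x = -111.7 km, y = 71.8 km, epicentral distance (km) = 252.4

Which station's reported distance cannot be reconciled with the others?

Solve using three stations at a time. Using SEIS_06, SEIS_07, SEIS_08 (subtract circle equations pairwise → linear system) gives (x, y) ≈ (9.3, -104.9).
Distances from that point to each station vs reported:
  SEIS_06: calculated 68.4 vs reported 68.4 → residual 0.0 km
  SEIS_07: calculated 67.2 vs reported 67.2 → residual 0.0 km
  SEIS_08: calculated 84.0 vs reported 84.0 → residual 0.0 km
  SEIS_09: calculated 214.2 vs reported 252.4 → residual 38.2 km
SEIS_06, SEIS_07, SEIS_08 are mutually consistent (residuals ≈ 0); SEIS_09 is off by 38.2 km.

SEIS_09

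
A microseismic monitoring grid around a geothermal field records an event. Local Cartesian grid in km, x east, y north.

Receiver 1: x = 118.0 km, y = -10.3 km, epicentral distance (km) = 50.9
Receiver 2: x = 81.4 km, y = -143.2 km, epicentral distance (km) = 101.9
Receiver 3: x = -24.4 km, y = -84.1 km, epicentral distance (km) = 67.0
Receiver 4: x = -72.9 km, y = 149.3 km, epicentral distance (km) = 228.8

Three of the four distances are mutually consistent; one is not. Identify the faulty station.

Solve using three stations at a time. Using Receiver 2, Receiver 3, Receiver 4 (subtract circle equations pairwise → linear system) gives (x, y) ≈ (34.7, -52.6).
Distances from that point to each station vs reported:
  Receiver 1: calculated 93.4 vs reported 50.9 → residual 42.5 km
  Receiver 2: calculated 101.9 vs reported 101.9 → residual 0.0 km
  Receiver 3: calculated 67.0 vs reported 67.0 → residual 0.0 km
  Receiver 4: calculated 228.8 vs reported 228.8 → residual 0.0 km
Receiver 2, Receiver 3, Receiver 4 are mutually consistent (residuals ≈ 0); Receiver 1 is off by 42.5 km.

Receiver 1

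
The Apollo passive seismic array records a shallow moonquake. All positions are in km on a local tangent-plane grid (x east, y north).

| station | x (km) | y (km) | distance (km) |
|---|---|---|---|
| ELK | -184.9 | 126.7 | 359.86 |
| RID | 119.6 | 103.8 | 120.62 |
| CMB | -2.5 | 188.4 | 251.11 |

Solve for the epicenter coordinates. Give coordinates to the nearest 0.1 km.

(146.4, -13.8)

Circle about each station: (x + 184.9)² + (y − 126.7)² = 359.86²; (x − 119.6)² + (y − 103.8)² = 120.62²; (x + 2.5)² + (y − 188.4)² = 251.11².
Subtracting the ELK equation from the RID and CMB equations removes the quadratic terms:
609.0 x − 45.8 y = 89787.74
364.8 x + 123.4 y = 51702.90
Solving the 2×2 system: x ≈ 146.4, y ≈ -13.8 km.
Check against ELK (with the unrounded x, y): √((x + 184.9)²+(y − 126.7)²) = 359.86 ≈ 359.86 km. ✓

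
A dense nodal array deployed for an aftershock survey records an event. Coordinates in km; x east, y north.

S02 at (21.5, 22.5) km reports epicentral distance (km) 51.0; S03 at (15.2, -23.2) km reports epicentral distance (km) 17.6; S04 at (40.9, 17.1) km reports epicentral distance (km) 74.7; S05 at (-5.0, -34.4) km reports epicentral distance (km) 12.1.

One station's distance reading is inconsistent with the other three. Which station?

Solve using three stations at a time. Using S02, S03, S05 (subtract circle equations pairwise → linear system) gives (x, y) ≈ (-2.4, -22.6).
Distances from that point to each station vs reported:
  S02: calculated 51.0 vs reported 51.0 → residual 0.0 km
  S03: calculated 17.6 vs reported 17.6 → residual 0.0 km
  S04: calculated 58.7 vs reported 74.7 → residual 16.0 km
  S05: calculated 12.1 vs reported 12.1 → residual 0.0 km
S02, S03, S05 are mutually consistent (residuals ≈ 0); S04 is off by 16.0 km.

S04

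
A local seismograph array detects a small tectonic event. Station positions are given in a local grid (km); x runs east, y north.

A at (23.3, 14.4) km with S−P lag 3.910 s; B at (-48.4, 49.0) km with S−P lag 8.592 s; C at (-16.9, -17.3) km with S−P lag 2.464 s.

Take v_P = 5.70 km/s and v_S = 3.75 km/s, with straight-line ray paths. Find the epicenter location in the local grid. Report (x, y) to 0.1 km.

x ≈ 8.7 km, y ≈ -25.9 km

Distance from S−P lag: d = Δt · v_P v_S / (v_P − v_S) = Δt · (5.70·3.75)/(5.70−3.75) ≈ 10.9615·Δt.
So d_A = 42.86, d_B = 94.18, d_C = 27.01 km.
Circle about each station: (x − 23.3)² + (y − 14.4)² = 42.86²; (x + 48.4)² + (y − 49.0)² = 94.18²; (x + 16.9)² + (y + 17.3)² = 27.01².
Subtracting the A equation from the B and C equations removes the quadratic terms:
-143.4 x + 69.2 y = -3039.58
-80.4 x − 63.4 y = 942.09
Solving the 2×2 system: x ≈ 8.7, y ≈ -25.9 km.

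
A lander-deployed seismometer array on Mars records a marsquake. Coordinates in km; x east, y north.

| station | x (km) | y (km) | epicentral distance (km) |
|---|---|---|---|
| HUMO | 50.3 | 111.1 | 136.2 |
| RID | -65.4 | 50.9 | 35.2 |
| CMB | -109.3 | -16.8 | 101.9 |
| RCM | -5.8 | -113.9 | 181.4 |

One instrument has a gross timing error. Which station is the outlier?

RCM

Solve using three stations at a time. Using HUMO, RID, CMB (subtract circle equations pairwise → linear system) gives (x, y) ≈ (-82.6, 81.5).
Distances from that point to each station vs reported:
  HUMO: calculated 136.2 vs reported 136.2 → residual 0.0 km
  RID: calculated 35.1 vs reported 35.2 → residual 0.1 km
  CMB: calculated 101.9 vs reported 101.9 → residual 0.0 km
  RCM: calculated 210.0 vs reported 181.4 → residual 28.6 km
HUMO, RID, CMB are mutually consistent (residuals ≈ 0); RCM is off by 28.6 km.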